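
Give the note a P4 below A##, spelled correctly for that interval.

A fourth below A lands on the letter E.
A perfect fourth spans 5 semitones, so A## moves to pitch class 6. On the letter E that is E##.

E##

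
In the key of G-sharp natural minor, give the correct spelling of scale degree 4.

The G# natural minor scale runs G# A# B C# D# E F#.
Degree 4 is C#.

C#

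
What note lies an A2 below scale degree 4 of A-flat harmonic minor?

Cbb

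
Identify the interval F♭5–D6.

The letter names run F→D, a span of 5 letter steps, so the interval is some kind of sixth.
Fb to D is 10 semitones. A major sixth is 9, so 10 makes it augmented.

augmented sixth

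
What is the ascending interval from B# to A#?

minor seventh

The letter names run B→A, a span of 6 letter steps, so the interval is some kind of seventh.
B# to A# is 10 semitones. A major seventh is 11, so 10 makes it minor.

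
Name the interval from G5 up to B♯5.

augmented third

The letter names run G→B, a span of 2 letter steps, so the interval is some kind of third.
G to B# is 5 semitones. A major third is 4, so 5 makes it augmented.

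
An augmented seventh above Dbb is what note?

C

A seventh above D lands on the letter C.
An augmented seventh spans 12 semitones, so Dbb moves to pitch class 0. On the letter C that is C.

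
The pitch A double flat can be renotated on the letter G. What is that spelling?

Plain G sits at the same pitch as Abb, so on the letter G the same pitch needs a natural: G.

G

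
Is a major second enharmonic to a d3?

Yes

A major second spans 2 semitones; a diminished third spans 2.
They are enharmonically equivalent.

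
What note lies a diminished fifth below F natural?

B

F down a perfect fifth is Bb, so the target letter is B.
From F, a diminished fifth is 6 semitones down: B.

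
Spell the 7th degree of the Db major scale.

C

Degree 7 takes the letter 6 steps above D, which is C.
In major, degree 7 sits 11 semitones above the tonic. Db + 11 semitones is pitch class 0, spelled on C as C.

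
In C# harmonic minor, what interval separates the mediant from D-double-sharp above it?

augmented seventh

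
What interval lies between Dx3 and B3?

diminished sixth

The letter names run D→B, a span of 5 letter steps, so the interval is some kind of sixth.
D## to B is 7 semitones. A major sixth is 9, so 7 makes it diminished.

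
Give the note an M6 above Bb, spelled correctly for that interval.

G

A sixth above B lands on the letter G.
A major sixth spans 9 semitones, so Bb moves to pitch class 7. On the letter G that is G.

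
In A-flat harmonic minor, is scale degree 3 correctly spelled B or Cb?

Each scale degree takes a distinct letter name. Degree 3 of a scale on A must use the letter C.
Cb and B are enharmonically the same pitch, but only Cb uses the letter C, so it is the correct spelling here.

Cb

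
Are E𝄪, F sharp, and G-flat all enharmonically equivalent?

E## is pitch class 6; F# is pitch class 6; Gb is pitch class 6.
All spellings map to pitch class 6, so they are enharmonically equivalent.

Yes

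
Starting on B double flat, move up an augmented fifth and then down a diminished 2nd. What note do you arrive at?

An augmented fifth up from Bbb is F (letter F, 8 semitones up).
A diminished second down from F is E# (letter E, 0 semitones down).

E#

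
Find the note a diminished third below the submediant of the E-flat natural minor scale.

A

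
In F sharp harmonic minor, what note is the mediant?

A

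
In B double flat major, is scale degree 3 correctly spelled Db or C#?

Db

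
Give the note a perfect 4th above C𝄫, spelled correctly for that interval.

C up a perfect fourth is F, so the target letter is F.
From Cbb, a perfect fourth is 5 semitones up: Fbb.

Fbb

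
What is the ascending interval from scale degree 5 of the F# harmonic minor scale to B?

Scale degree 5 of F# harmonic minor is C#.
C# up to B: letters C→B make it a seventh; 10 semitones makes it minor.

minor seventh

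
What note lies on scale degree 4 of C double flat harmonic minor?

Degree 4 takes the letter 3 steps above C, which is F.
In harmonic minor, degree 4 sits 5 semitones above the tonic. Cbb + 5 semitones is pitch class 3, spelled on F as Fbb.

Fbb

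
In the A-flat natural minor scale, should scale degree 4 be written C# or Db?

Each scale degree takes a distinct letter name. Degree 4 of a scale on A must use the letter D.
Db and C# are enharmonically the same pitch, but only Db uses the letter D, so it is the correct spelling here.

Db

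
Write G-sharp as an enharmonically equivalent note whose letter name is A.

Ab

Plain A sits 1 semitone above G#, so on the letter A the same pitch needs a flat: Ab.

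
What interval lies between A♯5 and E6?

diminished fifth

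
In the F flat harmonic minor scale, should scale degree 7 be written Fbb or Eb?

Each scale degree takes a distinct letter name. Degree 7 of a scale on F must use the letter E.
Eb and Fbb are enharmonically the same pitch, but only Eb uses the letter E, so it is the correct spelling here.

Eb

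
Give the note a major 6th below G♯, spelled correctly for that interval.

A sixth below G lands on the letter B.
A major sixth spans 9 semitones, so G# moves to pitch class 11. On the letter B that is B.

B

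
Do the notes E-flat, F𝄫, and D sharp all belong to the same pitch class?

Eb is pitch class 3; Fbb is pitch class 3; D# is pitch class 3.
All spellings map to pitch class 3, so they are enharmonically equivalent.

Yes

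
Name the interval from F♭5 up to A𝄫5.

The letter names run F→A, a span of 2 letter steps, so the interval is some kind of third.
Fb to Abb is 3 semitones. A major third is 4, so 3 makes it minor.

minor third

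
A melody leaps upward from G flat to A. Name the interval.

augmented second

Counting letters G–A gives a second.
Gb→A = 3 semitones, 1 wider than the major second (2), so augmented.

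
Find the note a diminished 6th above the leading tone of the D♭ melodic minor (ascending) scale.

Abb

The leading tone of Db melodic minor (ascending) is C.
A diminished sixth (7 semitones) above C lands on the letter A, giving Abb.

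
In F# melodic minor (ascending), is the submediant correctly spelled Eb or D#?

Each scale degree takes a distinct letter name. Degree 6 of a scale on F must use the letter D.
D# and Eb are enharmonically the same pitch, but only D# uses the letter D, so it is the correct spelling here.

D#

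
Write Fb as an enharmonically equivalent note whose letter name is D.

D##

Plain D sits 2 semitones below Fb, so on the letter D the same pitch needs a double sharp: D##.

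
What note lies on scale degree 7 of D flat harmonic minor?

C

The Db harmonic minor scale runs Db Eb Fb Gb Ab Bbb C.
Degree 7 is C.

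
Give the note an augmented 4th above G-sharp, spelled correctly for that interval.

C##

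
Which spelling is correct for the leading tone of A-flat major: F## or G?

G

Each scale degree takes a distinct letter name. Degree 7 of a scale on A must use the letter G.
G and F## are enharmonically the same pitch, but only G uses the letter G, so it is the correct spelling here.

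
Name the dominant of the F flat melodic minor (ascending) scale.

The Fb melodic minor (ascending) scale runs Fb Gb Abb Bbb Cb Db Eb.
Degree 5 is Cb.

Cb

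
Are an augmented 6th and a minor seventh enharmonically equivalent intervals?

An augmented sixth spans 10 semitones; a minor seventh spans 10.
They are enharmonically equivalent.

Yes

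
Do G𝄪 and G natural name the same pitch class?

No

Two spellings are enharmonically equivalent only if they share a pitch class.
Here G## → 9, G → 7; 7 ≠ 9, so they are not.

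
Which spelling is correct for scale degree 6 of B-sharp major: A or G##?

Each scale degree takes a distinct letter name. Degree 6 of a scale on B must use the letter G.
G## and A are enharmonically the same pitch, but only G## uses the letter G, so it is the correct spelling here.

G##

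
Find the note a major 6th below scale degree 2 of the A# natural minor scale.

D#

Scale degree 2 of A# natural minor is B#.
A major sixth (9 semitones) below B# lands on the letter D, giving D#.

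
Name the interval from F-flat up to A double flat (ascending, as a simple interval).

minor third

The letter names run F→A, a span of 2 letter steps, so the interval is some kind of third.
Fb to Abb is 3 semitones. A major third is 4, so 3 makes it minor.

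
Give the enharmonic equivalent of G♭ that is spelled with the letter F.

F#

Plain F sits 1 semitone below Gb, so on the letter F the same pitch needs a sharp: F#.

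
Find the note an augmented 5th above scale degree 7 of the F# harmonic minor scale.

Scale degree 7 of F# harmonic minor is E#.
An augmented fifth (8 semitones) above E# lands on the letter B, giving B##.

B##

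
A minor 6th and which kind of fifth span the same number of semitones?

augmented

A minor sixth spans 8 semitones.
A fifth spanning 8 semitones is augmented (the perfect fifth is 7).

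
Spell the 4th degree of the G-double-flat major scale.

Degree 4 takes the letter 3 steps above G, which is C.
In major, degree 4 sits 5 semitones above the tonic. Gbb + 5 semitones is pitch class 10, spelled on C as Cbb.

Cbb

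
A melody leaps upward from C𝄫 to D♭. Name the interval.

augmented second

Counting letters C–D gives a second.
Cbb→Db = 3 semitones, 1 wider than the major second (2), so augmented.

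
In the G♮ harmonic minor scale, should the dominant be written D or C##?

Each scale degree takes a distinct letter name. Degree 5 of a scale on G must use the letter D.
D and C## are enharmonically the same pitch, but only D uses the letter D, so it is the correct spelling here.

D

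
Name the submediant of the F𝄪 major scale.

The F## major scale runs F## G## A## B# C## D## E##.
Degree 6 is D##.

D##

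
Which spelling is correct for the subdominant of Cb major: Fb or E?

Each scale degree takes a distinct letter name. Degree 4 of a scale on C must use the letter F.
Fb and E are enharmonically the same pitch, but only Fb uses the letter F, so it is the correct spelling here.

Fb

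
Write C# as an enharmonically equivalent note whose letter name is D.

Db

C# is pitch class 1. The letter D alone is pitch class 2.
To reach pitch class 1 from D requires an offset of -1 semitone, i.e. flat: Db.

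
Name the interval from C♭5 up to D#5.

doubly augmented second

The letter names run C→D, a span of 1 letter step, so the interval is some kind of second.
Cb to D# is 4 semitones. A major second is 2, so 4 makes it doubly augmented.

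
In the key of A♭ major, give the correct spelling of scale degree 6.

Degree 6 takes the letter 5 steps above A, which is F.
In major, degree 6 sits 9 semitones above the tonic. Ab + 9 semitones is pitch class 5, spelled on F as F.

F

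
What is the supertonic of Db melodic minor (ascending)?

Degree 2 takes the letter 1 step above D, which is E.
In melodic minor (ascending), degree 2 sits 2 semitones above the tonic. Db + 2 semitones is pitch class 3, spelled on E as Eb.

Eb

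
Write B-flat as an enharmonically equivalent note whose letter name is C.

Cbb

Bb is pitch class 10. The letter C alone is pitch class 0.
To reach pitch class 10 from C requires an offset of -2 semitones, i.e. double flat: Cbb.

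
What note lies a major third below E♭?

Cb

E down a major third is C, so the target letter is C.
From Eb, a major third is 4 semitones down: Cb.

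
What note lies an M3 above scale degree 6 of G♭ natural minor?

Gb

Scale degree 6 of Gb natural minor is Ebb.
A major third (4 semitones) above Ebb lands on the letter G, giving Gb.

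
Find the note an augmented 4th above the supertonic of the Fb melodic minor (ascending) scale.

C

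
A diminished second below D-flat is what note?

C#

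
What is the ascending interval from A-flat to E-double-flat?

diminished fifth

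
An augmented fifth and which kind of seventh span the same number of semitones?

doubly diminished

An augmented fifth spans 8 semitones.
A seventh spanning 8 semitones is doubly diminished (the major seventh is 11).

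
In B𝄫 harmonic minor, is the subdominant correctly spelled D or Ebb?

Ebb

Each scale degree takes a distinct letter name. Degree 4 of a scale on B must use the letter E.
Ebb and D are enharmonically the same pitch, but only Ebb uses the letter E, so it is the correct spelling here.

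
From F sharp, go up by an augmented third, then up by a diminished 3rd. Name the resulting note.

C#

An augmented third up from F# is A## (letter A, 5 semitones up).
A diminished third up from A## is C# (letter C, 2 semitones up).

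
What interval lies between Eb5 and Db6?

The letter names run E→D, a span of 6 letter steps, so the interval is some kind of seventh.
Eb to Db is 10 semitones. A major seventh is 11, so 10 makes it minor.

minor seventh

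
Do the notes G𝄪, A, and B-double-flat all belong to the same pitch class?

Yes

G## = pitch class 9 and A = pitch class 9 and Bbb = pitch class 9 — the same pitch class, so they are enharmonic equivalents.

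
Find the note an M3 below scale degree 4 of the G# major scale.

Scale degree 4 of G# major is C#.
A major third (4 semitones) below C# lands on the letter A, giving A.

A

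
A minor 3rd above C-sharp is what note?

E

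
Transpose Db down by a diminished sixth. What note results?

F#

D down a major sixth is F, so the target letter is F.
From Db, a diminished sixth is 7 semitones down: F#.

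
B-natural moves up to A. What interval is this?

minor seventh

The letter names run B→A, a span of 6 letter steps, so the interval is some kind of seventh.
B to A is 10 semitones. A major seventh is 11, so 10 makes it minor.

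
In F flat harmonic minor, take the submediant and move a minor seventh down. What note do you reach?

Ebb

The submediant of Fb harmonic minor is Dbb.
A minor seventh (10 semitones) below Dbb lands on the letter E, giving Ebb.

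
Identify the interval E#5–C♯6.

The letter names run E→C, a span of 5 letter steps, so the interval is some kind of sixth.
E# to C# is 8 semitones. A major sixth is 9, so 8 makes it minor.

minor sixth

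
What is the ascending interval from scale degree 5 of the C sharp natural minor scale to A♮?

Scale degree 5 of C# natural minor is G#.
G# up to A: letters G→A make it a second; 1 semitone makes it minor.

minor second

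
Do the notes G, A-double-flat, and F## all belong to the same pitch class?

Yes

G = pitch class 7 and Abb = pitch class 7 and F## = pitch class 7 — the same pitch class, so they are enharmonic equivalents.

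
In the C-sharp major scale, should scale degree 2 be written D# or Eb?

D#

Each scale degree takes a distinct letter name. Degree 2 of a scale on C must use the letter D.
D# and Eb are enharmonically the same pitch, but only D# uses the letter D, so it is the correct spelling here.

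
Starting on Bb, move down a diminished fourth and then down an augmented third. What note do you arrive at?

Db

A diminished fourth down from Bb is F# (letter F, 4 semitones down).
An augmented third down from F# is Db (letter D, 5 semitones down).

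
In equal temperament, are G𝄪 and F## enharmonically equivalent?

No

G## is pitch class 9; F## is pitch class 7.
The pitch classes differ (9 vs. 7), so they are not enharmonic equivalents.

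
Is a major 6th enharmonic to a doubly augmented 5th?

Yes

A major sixth spans 9 semitones; a doubly augmented fifth spans 9.
They are enharmonically equivalent.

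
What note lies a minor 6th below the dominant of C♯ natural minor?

B#

The dominant of C# natural minor is G#.
A minor sixth (8 semitones) below G# lands on the letter B, giving B#.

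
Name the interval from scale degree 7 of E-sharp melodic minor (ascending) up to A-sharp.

Scale degree 7 of E# melodic minor (ascending) is D##.
D## up to A#: letters D→A make it a fifth; 6 semitones makes it diminished.

diminished fifth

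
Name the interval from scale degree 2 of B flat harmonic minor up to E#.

Scale degree 2 of Bb harmonic minor is C.
C up to E#: letters C→E make it a third; 5 semitones makes it augmented.

augmented third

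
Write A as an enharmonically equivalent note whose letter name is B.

A is pitch class 9. The letter B alone is pitch class 11.
To reach pitch class 9 from B requires an offset of -2 semitones, i.e. double flat: Bbb.

Bbb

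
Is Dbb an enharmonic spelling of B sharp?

Yes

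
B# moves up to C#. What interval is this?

minor second

The letter names run B→C, a span of 1 letter step, so the interval is some kind of second.
B# to C# is 1 semitone. A major second is 2, so 1 makes it minor.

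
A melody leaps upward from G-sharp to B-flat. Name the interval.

Counting letters G–A–B gives a third.
G#→Bb = 2 semitones, 2 narrower than the major third (4), so diminished.

diminished third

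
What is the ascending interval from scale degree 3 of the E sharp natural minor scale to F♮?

diminished seventh

Scale degree 3 of E# natural minor is G#.
G# up to F: letters G→F make it a seventh; 9 semitones makes it diminished.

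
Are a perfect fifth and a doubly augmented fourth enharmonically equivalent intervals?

Yes

A perfect fifth spans 7 semitones; a doubly augmented fourth spans 7.
They are enharmonically equivalent.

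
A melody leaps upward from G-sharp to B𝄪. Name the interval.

augmented third

The letter names run G→B, a span of 2 letter steps, so the interval is some kind of third.
G# to B## is 5 semitones. A major third is 4, so 5 makes it augmented.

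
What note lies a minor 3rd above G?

Bb

A third above G lands on the letter B.
A minor third spans 3 semitones, so G moves to pitch class 10. On the letter B that is Bb.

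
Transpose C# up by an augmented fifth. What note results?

G##

C up a perfect fifth is G, so the target letter is G.
From C#, an augmented fifth is 8 semitones up: G##.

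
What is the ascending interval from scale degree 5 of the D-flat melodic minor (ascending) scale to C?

major third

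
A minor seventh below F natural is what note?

G

F down a major seventh is Gb, so the target letter is G.
From F, a minor seventh is 10 semitones down: G.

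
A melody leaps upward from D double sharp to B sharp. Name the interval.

minor sixth

Counting letters D–E–F–G–A–B gives a sixth.
D##→B# = 8 semitones, 1 narrower than the major sixth (9), so minor.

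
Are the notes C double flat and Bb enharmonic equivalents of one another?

Yes

Cbb is pitch class 10; Bb is pitch class 10.
All spellings map to pitch class 10, so they are enharmonically equivalent.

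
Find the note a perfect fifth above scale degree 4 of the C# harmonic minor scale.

C#

Scale degree 4 of C# harmonic minor is F#.
A perfect fifth (7 semitones) above F# lands on the letter C, giving C#.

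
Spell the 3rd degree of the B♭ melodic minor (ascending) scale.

Db

The Bb melodic minor (ascending) scale runs Bb C Db Eb F G A.
Degree 3 is Db.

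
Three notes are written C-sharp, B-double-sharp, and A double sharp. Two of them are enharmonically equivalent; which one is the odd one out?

A##

In 12-tone equal temperament, enharmonic equivalents share a pitch class. C# is pitch class 1; B## is pitch class 1; A## is pitch class 11.
C# and B## share pitch class 1, while A## is pitch class 11.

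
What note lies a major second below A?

A second below A lands on the letter G.
A major second spans 2 semitones, so A moves to pitch class 7. On the letter G that is G.

G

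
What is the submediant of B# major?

Degree 6 takes the letter 5 steps above B, which is G.
In major, degree 6 sits 9 semitones above the tonic. B# + 9 semitones is pitch class 9, spelled on G as G##.

G##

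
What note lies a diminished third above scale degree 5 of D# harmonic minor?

Scale degree 5 of D# harmonic minor is A#.
A diminished third (2 semitones) above A# lands on the letter C, giving C.

C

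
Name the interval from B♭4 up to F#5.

augmented fifth

Counting letters B–C–D–E–F gives a fifth.
Bb→F# = 8 semitones, 1 wider than the perfect fifth (7), so augmented.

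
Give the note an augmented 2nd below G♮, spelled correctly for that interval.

A second below G lands on the letter F.
An augmented second spans 3 semitones, so G moves to pitch class 4. On the letter F that is Fb.

Fb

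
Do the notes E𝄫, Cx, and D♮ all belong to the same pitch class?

Ebb = pitch class 2 and C## = pitch class 2 and D = pitch class 2 — the same pitch class, so they are enharmonic equivalents.

Yes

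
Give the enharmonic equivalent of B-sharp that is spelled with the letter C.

B# is pitch class 0. The letter C alone is pitch class 0.
Pitch class 0 on C needs no accidental: C.

C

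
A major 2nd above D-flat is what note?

D up a major second is E, so the target letter is E.
From Db, a major second is 2 semitones up: Eb.

Eb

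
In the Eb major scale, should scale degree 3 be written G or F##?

Each scale degree takes a distinct letter name. Degree 3 of a scale on E must use the letter G.
G and F## are enharmonically the same pitch, but only G uses the letter G, so it is the correct spelling here.

G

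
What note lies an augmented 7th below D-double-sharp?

A seventh below D lands on the letter E.
An augmented seventh spans 12 semitones, so D## moves to pitch class 4. On the letter E that is E.

E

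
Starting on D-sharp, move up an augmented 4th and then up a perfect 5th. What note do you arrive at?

An augmented fourth up from D# is G## (letter G, 6 semitones up).
A perfect fifth up from G## is D## (letter D, 7 semitones up).

D##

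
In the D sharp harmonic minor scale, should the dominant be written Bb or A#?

Each scale degree takes a distinct letter name. Degree 5 of a scale on D must use the letter A.
A# and Bb are enharmonically the same pitch, but only A# uses the letter A, so it is the correct spelling here.

A#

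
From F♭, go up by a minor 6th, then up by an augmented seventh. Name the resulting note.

A minor sixth up from Fb is Dbb (letter D, 8 semitones up).
An augmented seventh up from Dbb is C (letter C, 12 semitones up).

C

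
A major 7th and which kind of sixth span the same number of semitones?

doubly augmented

A major seventh spans 11 semitones.
A sixth spanning 11 semitones is doubly augmented (the major sixth is 9).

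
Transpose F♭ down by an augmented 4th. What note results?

A fourth below F lands on the letter C.
An augmented fourth spans 6 semitones, so Fb moves to pitch class 10. On the letter C that is Cbb.

Cbb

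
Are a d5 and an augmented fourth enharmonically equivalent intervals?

Yes

A diminished fifth spans 6 semitones; an augmented fourth spans 6.
They are enharmonically equivalent.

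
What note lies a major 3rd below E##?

E down a major third is C, so the target letter is C.
From E##, a major third is 4 semitones down: C##.

C##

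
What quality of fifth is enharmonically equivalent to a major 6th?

A major sixth spans 9 semitones.
A fifth spanning 9 semitones is doubly augmented (the perfect fifth is 7).

doubly augmented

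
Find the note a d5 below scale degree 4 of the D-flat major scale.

C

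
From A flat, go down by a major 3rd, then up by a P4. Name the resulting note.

Bbb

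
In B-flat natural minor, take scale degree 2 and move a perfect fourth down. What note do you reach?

G

Scale degree 2 of Bb natural minor is C.
A perfect fourth (5 semitones) below C lands on the letter G, giving G.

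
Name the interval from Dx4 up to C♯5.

The letter names run D→C, a span of 6 letter steps, so the interval is some kind of seventh.
D## to C# is 9 semitones. A major seventh is 11, so 9 makes it diminished.

diminished seventh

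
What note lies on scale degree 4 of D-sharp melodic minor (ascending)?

G#

The D# melodic minor (ascending) scale runs D# E# F# G# A# B# C##.
Degree 4 is G#.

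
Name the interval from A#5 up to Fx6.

major sixth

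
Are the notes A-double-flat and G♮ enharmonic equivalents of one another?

Yes

Abb is pitch class 7; G is pitch class 7.
All spellings map to pitch class 7, so they are enharmonically equivalent.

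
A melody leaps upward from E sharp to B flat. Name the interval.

doubly diminished fifth

Counting letters E–F–G–A–B gives a fifth.
E#→Bb = 5 semitones, 2 narrower than the perfect fifth (7), so doubly diminished.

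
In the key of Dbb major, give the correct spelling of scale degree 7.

The Dbb major scale runs Dbb Ebb Fb Gbb Abb Bbb Cb.
Degree 7 is Cb.

Cb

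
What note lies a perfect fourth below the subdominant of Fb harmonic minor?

Fb

The subdominant of Fb harmonic minor is Bbb.
A perfect fourth (5 semitones) below Bbb lands on the letter F, giving Fb.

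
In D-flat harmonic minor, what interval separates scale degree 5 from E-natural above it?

Scale degree 5 of Db harmonic minor is Ab.
Ab up to E: letters A→E make it a fifth; 8 semitones makes it augmented.

augmented fifth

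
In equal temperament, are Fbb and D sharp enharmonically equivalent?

Fbb = pitch class 3 and D# = pitch class 3 — the same pitch class, so they are enharmonic equivalents.

Yes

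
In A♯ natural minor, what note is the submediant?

F#

Degree 6 takes the letter 5 steps above A, which is F.
In natural minor, degree 6 sits 8 semitones above the tonic. A# + 8 semitones is pitch class 6, spelled on F as F#.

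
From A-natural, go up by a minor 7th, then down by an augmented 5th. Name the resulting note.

A minor seventh up from A is G (letter G, 10 semitones up).
An augmented fifth down from G is Cb (letter C, 8 semitones down).

Cb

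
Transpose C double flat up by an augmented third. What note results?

A third above C lands on the letter E.
An augmented third spans 5 semitones, so Cbb moves to pitch class 3. On the letter E that is Eb.

Eb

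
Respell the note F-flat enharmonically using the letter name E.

Fb is pitch class 4. The letter E alone is pitch class 4.
Pitch class 4 on E needs no accidental: E.

E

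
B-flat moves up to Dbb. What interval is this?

diminished third

Counting letters B–C–D gives a third.
Bb→Dbb = 2 semitones, 2 narrower than the major third (4), so diminished.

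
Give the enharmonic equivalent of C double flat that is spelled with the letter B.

Bb

Cbb is pitch class 10. The letter B alone is pitch class 11.
To reach pitch class 10 from B requires an offset of -1 semitone, i.e. flat: Bb.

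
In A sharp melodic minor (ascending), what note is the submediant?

Degree 6 takes the letter 5 steps above A, which is F.
In melodic minor (ascending), degree 6 sits 9 semitones above the tonic. A# + 9 semitones is pitch class 7, spelled on F as F##.

F##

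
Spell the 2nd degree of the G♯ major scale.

A#

Degree 2 takes the letter 1 step above G, which is A.
In major, degree 2 sits 2 semitones above the tonic. G# + 2 semitones is pitch class 10, spelled on A as A#.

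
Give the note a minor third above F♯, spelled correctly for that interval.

A

A third above F lands on the letter A.
A minor third spans 3 semitones, so F# moves to pitch class 9. On the letter A that is A.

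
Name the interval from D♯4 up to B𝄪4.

The letter names run D→B, a span of 5 letter steps, so the interval is some kind of sixth.
D# to B## is 10 semitones. A major sixth is 9, so 10 makes it augmented.

augmented sixth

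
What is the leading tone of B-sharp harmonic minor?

The B# harmonic minor scale runs B# C## D# E# F## G# A##.
Degree 7 is A##.

A##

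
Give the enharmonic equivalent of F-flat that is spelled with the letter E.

Fb is pitch class 4. The letter E alone is pitch class 4.
Pitch class 4 on E needs no accidental: E.

E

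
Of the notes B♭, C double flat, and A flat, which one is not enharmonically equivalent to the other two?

In 12-tone equal temperament, enharmonic equivalents share a pitch class. Bb is pitch class 10; Cbb is pitch class 10; Ab is pitch class 8.
Bb and Cbb share pitch class 10, while Ab is pitch class 8.

Ab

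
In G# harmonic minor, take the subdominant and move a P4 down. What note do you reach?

G#

The subdominant of G# harmonic minor is C#.
A perfect fourth (5 semitones) below C# lands on the letter G, giving G#.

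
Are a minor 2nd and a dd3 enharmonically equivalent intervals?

Yes

A minor second spans 1 semitone; a doubly diminished third spans 1.
They are enharmonically equivalent.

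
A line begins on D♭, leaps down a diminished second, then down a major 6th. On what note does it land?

E

A diminished second down from Db is C# (letter C, 0 semitones down).
A major sixth down from C# is E (letter E, 9 semitones down).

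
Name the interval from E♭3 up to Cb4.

minor sixth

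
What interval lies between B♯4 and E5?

The letter names run B→E, a span of 3 letter steps, so the interval is some kind of fourth.
B# to E is 4 semitones. A perfect fourth is 5, so 4 makes it diminished.

diminished fourth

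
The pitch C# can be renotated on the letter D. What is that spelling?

Plain D sits 1 semitone above C#, so on the letter D the same pitch needs a flat: Db.

Db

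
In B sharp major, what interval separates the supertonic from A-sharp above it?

The supertonic of B# major is C##.
C## up to A#: letters C→A make it a sixth; 8 semitones makes it minor.

minor sixth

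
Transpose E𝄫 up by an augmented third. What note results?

E up a major third is G#, so the target letter is G.
From Ebb, an augmented third is 5 semitones up: G.

G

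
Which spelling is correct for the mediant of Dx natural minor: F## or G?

F##

Each scale degree takes a distinct letter name. Degree 3 of a scale on D must use the letter F.
F## and G are enharmonically the same pitch, but only F## uses the letter F, so it is the correct spelling here.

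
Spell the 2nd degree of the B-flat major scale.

C

The Bb major scale runs Bb C D Eb F G A.
Degree 2 is C.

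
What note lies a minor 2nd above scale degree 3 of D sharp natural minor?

Scale degree 3 of D# natural minor is F#.
A minor second (1 semitone) above F# lands on the letter G, giving G.

G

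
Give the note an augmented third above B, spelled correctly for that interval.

A third above B lands on the letter D.
An augmented third spans 5 semitones, so B moves to pitch class 4. On the letter D that is D##.

D##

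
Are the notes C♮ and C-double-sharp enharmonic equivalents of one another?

No

Two spellings are enharmonically equivalent only if they share a pitch class.
Here C → 0, C## → 2; 0 ≠ 2, so they are not.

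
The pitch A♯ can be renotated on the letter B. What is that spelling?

A# is pitch class 10. The letter B alone is pitch class 11.
To reach pitch class 10 from B requires an offset of -1 semitone, i.e. flat: Bb.

Bb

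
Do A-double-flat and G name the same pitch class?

Yes

Abb is pitch class 7; G is pitch class 7.
All spellings map to pitch class 7, so they are enharmonically equivalent.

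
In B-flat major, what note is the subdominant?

The Bb major scale runs Bb C D Eb F G A.
Degree 4 is Eb.

Eb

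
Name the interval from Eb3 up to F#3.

augmented second

The letter names run E→F, a span of 1 letter step, so the interval is some kind of second.
Eb to F# is 3 semitones. A major second is 2, so 3 makes it augmented.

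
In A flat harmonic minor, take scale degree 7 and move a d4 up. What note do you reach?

Cb

Scale degree 7 of Ab harmonic minor is G.
A diminished fourth (4 semitones) above G lands on the letter C, giving Cb.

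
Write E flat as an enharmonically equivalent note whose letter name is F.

Plain F sits 2 semitones above Eb, so on the letter F the same pitch needs a double flat: Fbb.

Fbb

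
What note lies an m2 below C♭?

Bb

A second below C lands on the letter B.
A minor second spans 1 semitone, so Cb moves to pitch class 10. On the letter B that is Bb.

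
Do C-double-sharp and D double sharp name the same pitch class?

C## is pitch class 2; D## is pitch class 4.
The pitch classes differ (2 vs. 4), so they are not enharmonic equivalents.

No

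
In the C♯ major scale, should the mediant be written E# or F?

E#

Each scale degree takes a distinct letter name. Degree 3 of a scale on C must use the letter E.
E# and F are enharmonically the same pitch, but only E# uses the letter E, so it is the correct spelling here.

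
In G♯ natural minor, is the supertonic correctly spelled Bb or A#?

A#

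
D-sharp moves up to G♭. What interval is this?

doubly diminished fourth

Counting letters D–E–F–G gives a fourth.
D#→Gb = 3 semitones, 2 narrower than the perfect fourth (5), so doubly diminished.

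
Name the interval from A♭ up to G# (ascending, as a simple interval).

Counting letters A–B–C–D–E–F–G gives a seventh.
Ab→G# = 12 semitones, 1 wider than the major seventh (11), so augmented.

augmented seventh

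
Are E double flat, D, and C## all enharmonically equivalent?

Yes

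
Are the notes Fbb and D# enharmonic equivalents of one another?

Fbb = pitch class 3 and D# = pitch class 3 — the same pitch class, so they are enharmonic equivalents.

Yes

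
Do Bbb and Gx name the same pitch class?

Bbb = pitch class 9 and G## = pitch class 9 — the same pitch class, so they are enharmonic equivalents.

Yes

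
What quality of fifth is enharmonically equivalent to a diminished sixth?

A diminished sixth spans 7 semitones.
A fifth spanning 7 semitones is perfect (the perfect fifth is 7).

perfect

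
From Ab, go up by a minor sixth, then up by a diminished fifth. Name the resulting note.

Cbb

A minor sixth up from Ab is Fb (letter F, 8 semitones up).
A diminished fifth up from Fb is Cbb (letter C, 6 semitones up).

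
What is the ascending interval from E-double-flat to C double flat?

The letter names run E→C, a span of 5 letter steps, so the interval is some kind of sixth.
Ebb to Cbb is 8 semitones. A major sixth is 9, so 8 makes it minor.

minor sixth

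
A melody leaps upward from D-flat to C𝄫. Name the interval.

diminished seventh

The letter names run D→C, a span of 6 letter steps, so the interval is some kind of seventh.
Db to Cbb is 9 semitones. A major seventh is 11, so 9 makes it diminished.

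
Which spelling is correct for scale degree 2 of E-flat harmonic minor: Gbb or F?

F

Each scale degree takes a distinct letter name. Degree 2 of a scale on E must use the letter F.
F and Gbb are enharmonically the same pitch, but only F uses the letter F, so it is the correct spelling here.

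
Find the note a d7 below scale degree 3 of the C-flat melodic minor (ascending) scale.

Scale degree 3 of Cb melodic minor (ascending) is Ebb.
A diminished seventh (9 semitones) below Ebb lands on the letter F, giving F.

F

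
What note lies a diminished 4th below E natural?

B#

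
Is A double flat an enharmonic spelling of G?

Yes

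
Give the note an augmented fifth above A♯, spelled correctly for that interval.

A up a perfect fifth is E, so the target letter is E.
From A#, an augmented fifth is 8 semitones up: E##.

E##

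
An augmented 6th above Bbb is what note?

A sixth above B lands on the letter G.
An augmented sixth spans 10 semitones, so Bbb moves to pitch class 7. On the letter G that is G.

G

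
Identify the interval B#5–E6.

The letter names run B→E, a span of 3 letter steps, so the interval is some kind of fourth.
B# to E is 4 semitones. A perfect fourth is 5, so 4 makes it diminished.

diminished fourth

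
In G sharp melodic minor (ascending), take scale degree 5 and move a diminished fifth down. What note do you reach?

G##

Scale degree 5 of G# melodic minor (ascending) is D#.
A diminished fifth (6 semitones) below D# lands on the letter G, giving G##.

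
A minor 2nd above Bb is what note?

Cb

A second above B lands on the letter C.
A minor second spans 1 semitone, so Bb moves to pitch class 11. On the letter C that is Cb.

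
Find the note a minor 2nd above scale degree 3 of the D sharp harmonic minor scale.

G

Scale degree 3 of D# harmonic minor is F#.
A minor second (1 semitone) above F# lands on the letter G, giving G.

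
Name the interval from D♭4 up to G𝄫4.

diminished fourth

The letter names run D→G, a span of 3 letter steps, so the interval is some kind of fourth.
Db to Gbb is 4 semitones. A perfect fourth is 5, so 4 makes it diminished.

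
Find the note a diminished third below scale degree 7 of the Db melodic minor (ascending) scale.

A#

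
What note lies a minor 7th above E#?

D#

E up a major seventh is D#, so the target letter is D.
From E#, a minor seventh is 10 semitones up: D#.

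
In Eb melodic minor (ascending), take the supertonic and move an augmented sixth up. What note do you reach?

The supertonic of Eb melodic minor (ascending) is F.
An augmented sixth (10 semitones) above F lands on the letter D, giving D#.

D#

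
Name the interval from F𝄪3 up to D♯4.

The letter names run F→D, a span of 5 letter steps, so the interval is some kind of sixth.
F## to D# is 8 semitones. A major sixth is 9, so 8 makes it minor.

minor sixth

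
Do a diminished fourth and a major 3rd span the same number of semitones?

A diminished fourth spans 4 semitones; a major third spans 4.
They are enharmonically equivalent.

Yes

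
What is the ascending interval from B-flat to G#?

augmented sixth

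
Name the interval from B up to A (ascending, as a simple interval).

The letter names run B→A, a span of 6 letter steps, so the interval is some kind of seventh.
B to A is 10 semitones. A major seventh is 11, so 10 makes it minor.

minor seventh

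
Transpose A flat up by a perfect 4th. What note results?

A fourth above A lands on the letter D.
A perfect fourth spans 5 semitones, so Ab moves to pitch class 1. On the letter D that is Db.

Db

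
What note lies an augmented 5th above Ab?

A fifth above A lands on the letter E.
An augmented fifth spans 8 semitones, so Ab moves to pitch class 4. On the letter E that is E.

E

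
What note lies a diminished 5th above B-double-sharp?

F##

A fifth above B lands on the letter F.
A diminished fifth spans 6 semitones, so B## moves to pitch class 7. On the letter F that is F##.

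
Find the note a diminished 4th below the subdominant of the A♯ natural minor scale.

A##

The subdominant of A# natural minor is D#.
A diminished fourth (4 semitones) below D# lands on the letter A, giving A##.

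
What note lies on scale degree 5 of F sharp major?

C#

The F# major scale runs F# G# A# B C# D# E#.
Degree 5 is C#.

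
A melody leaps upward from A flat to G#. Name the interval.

augmented seventh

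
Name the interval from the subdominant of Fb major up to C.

The subdominant of Fb major is Bbb.
Bbb up to C: letters B→C make it a second; 3 semitones makes it augmented.

augmented second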